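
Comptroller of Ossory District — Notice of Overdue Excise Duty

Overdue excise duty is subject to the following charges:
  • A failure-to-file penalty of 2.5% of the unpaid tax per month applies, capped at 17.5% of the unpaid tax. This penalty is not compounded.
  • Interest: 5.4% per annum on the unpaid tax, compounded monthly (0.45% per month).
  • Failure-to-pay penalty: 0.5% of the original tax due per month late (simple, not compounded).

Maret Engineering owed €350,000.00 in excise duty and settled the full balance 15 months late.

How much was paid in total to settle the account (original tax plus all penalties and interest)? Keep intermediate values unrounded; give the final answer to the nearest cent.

Failure-to-file: 15 × 2.5% × €350,000.00 = €131,250.00, capped at 17.5% × €350,000.00 = €61,250.00
Failure-to-pay penalty: 15 × 0.5% × €350,000.00 = €26,250.00
Interest: €350,000.00 × ((1 + 0.0045)^15 − 1) = €350,000.00 × 0.0696683… = €24,383.8970…
Total = €350,000.00 + €87,500.0000 + €24,383.8970… = €461,883.90

€461,883.90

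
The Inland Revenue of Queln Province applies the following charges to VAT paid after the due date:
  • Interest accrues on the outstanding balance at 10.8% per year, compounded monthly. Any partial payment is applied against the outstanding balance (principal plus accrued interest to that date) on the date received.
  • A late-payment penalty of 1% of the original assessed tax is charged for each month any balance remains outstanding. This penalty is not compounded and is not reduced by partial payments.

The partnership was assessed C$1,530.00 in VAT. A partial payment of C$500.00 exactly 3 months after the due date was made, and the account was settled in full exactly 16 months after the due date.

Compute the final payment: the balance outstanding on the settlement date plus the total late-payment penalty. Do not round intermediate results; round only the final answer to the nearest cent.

Monthly rate = 10.8% ÷ 12 = 0.9%
Balance at month 3: C$1,530.0000 × (1 + 0.009)^3 = C$1,571.6829…
After C$500.00 payment: C$1,571.6829… − C$500.00 = C$1,071.6829…
Balance at month 16: C$1,071.6829… × (1 + 0.009)^13 = C$1,204.0692…
Penalty: 16 × 1% × C$1,530.00 = C$244.80
Final settlement = outstanding balance + penalty = C$1,204.0692… + C$244.80 = C$1,448.87

C$1,448.87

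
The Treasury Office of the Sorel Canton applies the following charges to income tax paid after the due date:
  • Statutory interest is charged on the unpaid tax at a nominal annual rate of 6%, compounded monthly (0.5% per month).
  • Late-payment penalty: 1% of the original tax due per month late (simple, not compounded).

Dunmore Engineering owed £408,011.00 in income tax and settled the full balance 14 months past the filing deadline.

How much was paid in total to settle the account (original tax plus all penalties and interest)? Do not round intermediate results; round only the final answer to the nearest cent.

Late-payment penalty: 14 × 1% × £408,011.00 = £57,121.54
Interest: £408,011.00 × ((1 + 0.005)^14 − 1) = £408,011.00 × 0.0723211… = £29,507.8174…
Total = £408,011.00 + £57,121.5400 + £29,507.8174… = £494,640.36

£494,640.36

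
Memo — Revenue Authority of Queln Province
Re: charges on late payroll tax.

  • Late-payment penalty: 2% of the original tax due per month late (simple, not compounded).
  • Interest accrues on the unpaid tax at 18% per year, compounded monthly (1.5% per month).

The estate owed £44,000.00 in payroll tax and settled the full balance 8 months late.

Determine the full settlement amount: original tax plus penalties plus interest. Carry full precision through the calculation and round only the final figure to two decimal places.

Late-payment penalty = 2% × £44,000.00 × 8 mo = £7,040.00
Interest: £44,000.00 × ((1 + 0.015)^8 − 1) = £44,000.00 × 0.1264926… = £5,565.6738…
Total = £44,000.00 + £7,040.0000 + £5,565.6738… = £56,605.67

£56,605.67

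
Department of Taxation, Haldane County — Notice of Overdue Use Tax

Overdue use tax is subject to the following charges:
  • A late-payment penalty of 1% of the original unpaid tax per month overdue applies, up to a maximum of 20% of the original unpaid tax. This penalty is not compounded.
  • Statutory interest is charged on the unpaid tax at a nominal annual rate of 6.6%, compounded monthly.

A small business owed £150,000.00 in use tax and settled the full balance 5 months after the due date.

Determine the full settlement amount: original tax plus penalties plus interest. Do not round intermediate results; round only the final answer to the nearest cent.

£161,670.63

Penalty: 5 × 1% × £150,000.00 = £7,500.00 (below the 20% cap of £30,000.00)
Interest (6.6%/yr ÷ 12 = 0.55%/month): £150,000.00 × ((1 + 0.0055)^5 − 1) = £4,170.6252…
Total = £150,000.00 + £7,500.0000 + £4,170.6252… = £161,670.63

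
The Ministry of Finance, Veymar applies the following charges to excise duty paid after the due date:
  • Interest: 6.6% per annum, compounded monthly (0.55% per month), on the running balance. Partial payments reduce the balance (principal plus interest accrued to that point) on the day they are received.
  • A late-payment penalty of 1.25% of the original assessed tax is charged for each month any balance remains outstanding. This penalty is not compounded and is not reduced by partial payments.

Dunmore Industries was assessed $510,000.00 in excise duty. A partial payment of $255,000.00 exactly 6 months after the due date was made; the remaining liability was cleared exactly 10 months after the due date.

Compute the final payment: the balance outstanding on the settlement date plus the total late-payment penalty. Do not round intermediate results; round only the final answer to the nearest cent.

$341,848.07

Balance at month 6: $510,000.0000 × (1 + 0.0055)^6 = $527,063.1165…
After $255,000.00 payment: $527,063.1165… − $255,000.00 = $272,063.1165…
Balance at month 10: $272,063.1165… × (1 + 0.0055)^4 = $278,098.0659…
Penalty: 10 × 1.25% × $510,000.00 = $63,750.00
Final settlement = outstanding balance + penalty = $278,098.0659… + $63,750.00 = $341,848.07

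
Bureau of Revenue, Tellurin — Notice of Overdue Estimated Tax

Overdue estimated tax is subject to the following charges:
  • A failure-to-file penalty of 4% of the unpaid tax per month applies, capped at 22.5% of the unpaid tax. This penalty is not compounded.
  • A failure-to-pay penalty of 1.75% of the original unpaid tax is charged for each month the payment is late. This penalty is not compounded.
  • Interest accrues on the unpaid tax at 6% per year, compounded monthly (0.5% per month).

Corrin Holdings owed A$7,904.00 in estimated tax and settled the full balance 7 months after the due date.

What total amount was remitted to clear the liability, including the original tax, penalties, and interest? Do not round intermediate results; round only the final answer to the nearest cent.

Failure-to-file: 7 × 4% × A$7,904.00 = A$2,213.12, capped at 22.5% × A$7,904.00 = A$1,778.40
Failure-to-pay penalty: 7 × 1.75% × A$7,904.00 = A$968.24
Interest: A$7,904.00 × ((1 + 0.005)^7 − 1) = A$7,904.00 × 0.0355294… = A$280.8244…
Total = A$7,904.00 + A$2,746.6400 + A$280.8244… = A$10,931.46

A$10,931.46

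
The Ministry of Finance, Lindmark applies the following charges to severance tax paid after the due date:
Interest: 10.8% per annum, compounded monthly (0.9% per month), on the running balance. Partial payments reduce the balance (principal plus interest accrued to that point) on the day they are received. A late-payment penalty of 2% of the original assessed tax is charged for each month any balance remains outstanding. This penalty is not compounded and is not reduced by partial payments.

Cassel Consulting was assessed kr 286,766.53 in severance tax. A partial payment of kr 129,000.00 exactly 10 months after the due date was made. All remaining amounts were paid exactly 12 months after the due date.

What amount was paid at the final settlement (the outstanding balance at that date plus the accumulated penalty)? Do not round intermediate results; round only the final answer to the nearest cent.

Balance at month 10: kr 286,766.5300 × (1 + 0.009)^10 = kr 313,646.2674…
After kr 129,000.00 payment: kr 313,646.2674… − kr 129,000.00 = kr 184,646.2674…
Balance at month 12: kr 184,646.2674… × (1 + 0.009)^2 = kr 187,984.8566…
Penalty: 12 × 2% × kr 286,766.53 = kr 68,823.97…
Final settlement = outstanding balance + penalty = kr 187,984.8566… + kr 68,823.97… = kr 256,808.82

kr 256,808.82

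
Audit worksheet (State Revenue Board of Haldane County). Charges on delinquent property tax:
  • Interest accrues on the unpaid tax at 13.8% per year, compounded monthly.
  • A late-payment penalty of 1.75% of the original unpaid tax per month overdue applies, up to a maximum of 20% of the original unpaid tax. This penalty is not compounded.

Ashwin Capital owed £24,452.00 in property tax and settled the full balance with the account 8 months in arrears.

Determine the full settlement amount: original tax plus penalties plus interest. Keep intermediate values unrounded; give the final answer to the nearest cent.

Penalty: 8 × 1.75% × £24,452.00 = £3,423.28 (below the 20% cap of £4,890.40)
Interest (13.8%/yr ÷ 12 = 1.15%/month): £24,452.00 × ((1 + 0.0115)^8 − 1) = £2,342.2425…
Total = £24,452.00 + £3,423.2800 + £2,342.2425… = £30,217.52

£30,217.52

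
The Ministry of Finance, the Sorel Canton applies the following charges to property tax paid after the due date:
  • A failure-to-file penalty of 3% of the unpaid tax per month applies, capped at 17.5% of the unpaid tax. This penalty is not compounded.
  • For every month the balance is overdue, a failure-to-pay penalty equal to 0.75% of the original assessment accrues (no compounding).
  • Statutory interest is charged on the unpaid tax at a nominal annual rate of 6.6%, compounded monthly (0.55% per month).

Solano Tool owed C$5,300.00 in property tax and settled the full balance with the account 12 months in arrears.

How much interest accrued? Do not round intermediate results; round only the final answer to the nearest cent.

Interest: C$5,300.00 × ((1 + 0.0055)^12 − 1) = C$5,300.00 × 0.0680336… = C$360.5779…

C$360.58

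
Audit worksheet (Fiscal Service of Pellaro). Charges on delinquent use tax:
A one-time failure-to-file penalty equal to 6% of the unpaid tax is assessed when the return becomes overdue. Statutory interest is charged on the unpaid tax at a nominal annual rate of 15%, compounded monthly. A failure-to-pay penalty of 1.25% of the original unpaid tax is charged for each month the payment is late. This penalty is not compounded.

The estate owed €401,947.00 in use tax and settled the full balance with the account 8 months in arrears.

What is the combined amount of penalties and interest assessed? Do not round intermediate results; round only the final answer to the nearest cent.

€106,309.39

Failure-to-file penalty: 6% × €401,947.00 = €24,116.82
Failure-to-pay penalty: 8 × 1.25% × €401,947.00 = €40,194.70
Interest (15%/yr ÷ 12 = 1.25%/month): €401,947.00 × ((1 + 0.0125)^8 − 1) = €41,997.8749…
Penalties + interest = €64,311.5200 + €41,997.8749… = €106,309.39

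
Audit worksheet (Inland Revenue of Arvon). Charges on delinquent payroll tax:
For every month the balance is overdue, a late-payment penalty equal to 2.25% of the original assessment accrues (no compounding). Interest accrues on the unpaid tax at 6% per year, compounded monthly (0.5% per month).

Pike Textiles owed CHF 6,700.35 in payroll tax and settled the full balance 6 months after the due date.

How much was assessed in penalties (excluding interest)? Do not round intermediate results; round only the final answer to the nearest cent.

CHF 904.55

Late-payment penalty: 6 × 2.25% × CHF 6,700.35 = CHF 904.55…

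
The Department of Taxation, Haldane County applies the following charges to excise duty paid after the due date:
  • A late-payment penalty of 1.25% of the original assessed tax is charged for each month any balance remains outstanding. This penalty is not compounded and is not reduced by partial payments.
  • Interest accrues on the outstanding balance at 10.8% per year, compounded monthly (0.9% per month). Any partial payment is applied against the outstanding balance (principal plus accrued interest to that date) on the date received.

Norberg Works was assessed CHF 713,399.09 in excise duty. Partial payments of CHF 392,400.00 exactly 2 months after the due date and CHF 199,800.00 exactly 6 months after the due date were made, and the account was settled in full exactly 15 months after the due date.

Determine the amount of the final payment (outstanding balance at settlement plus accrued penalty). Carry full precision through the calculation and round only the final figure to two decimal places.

Balance at month 2: CHF 713,399.0900 × (1 + 0.009)^2 = CHF 726,298.0589…
After CHF 392,400.00 payment: CHF 726,298.0589… − CHF 392,400.00 = CHF 333,898.0589…
Balance at month 6: CHF 333,898.0589… × (1 + 0.009)^4 = CHF 346,081.6394…
After CHF 199,800.00 payment: CHF 346,081.6394… − CHF 199,800.00 = CHF 146,281.6394…
Balance at month 15: CHF 146,281.6394… × (1 + 0.009)^9 = CHF 158,566.0891…
Penalty: 15 × 1.25% × CHF 713,399.09 = CHF 133,762.33…
Final settlement = outstanding balance + penalty = CHF 158,566.0891… + CHF 133,762.33… = CHF 292,328.42

CHF 292,328.42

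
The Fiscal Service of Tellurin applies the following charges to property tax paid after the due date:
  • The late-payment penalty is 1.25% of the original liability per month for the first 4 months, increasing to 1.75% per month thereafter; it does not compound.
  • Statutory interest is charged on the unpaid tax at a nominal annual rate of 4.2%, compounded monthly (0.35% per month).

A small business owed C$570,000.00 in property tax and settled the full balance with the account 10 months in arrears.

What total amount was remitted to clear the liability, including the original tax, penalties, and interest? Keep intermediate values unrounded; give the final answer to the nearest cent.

Penalty, months 1–4: 4 × 1.25% × C$570,000.00 = C$28,500.00
Penalty, months 5–10: 6 × 1.75% × C$570,000.00 = C$59,850.00
Interest: C$570,000.00 × ((1 + 0.0035)^10 − 1) = C$570,000.00 × 0.0355564… = C$20,267.1632…
Total = C$570,000.00 + C$88,350.0000 + C$20,267.1632… = C$678,617.16

C$678,617.16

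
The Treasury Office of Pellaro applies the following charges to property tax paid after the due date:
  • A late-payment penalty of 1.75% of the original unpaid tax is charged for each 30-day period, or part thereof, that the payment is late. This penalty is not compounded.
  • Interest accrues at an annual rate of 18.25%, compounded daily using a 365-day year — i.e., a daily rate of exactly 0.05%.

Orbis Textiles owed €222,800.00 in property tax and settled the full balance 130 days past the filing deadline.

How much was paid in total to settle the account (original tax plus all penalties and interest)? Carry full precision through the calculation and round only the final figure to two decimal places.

€257,254.17

Penalty periods: ⌈130/30⌉ = 5; penalty = 5 × 1.75% × €222,800.00 = €19,495.00
Interest: €222,800.00 × ((1 + 0.0005)^130 − 1) = €222,800.00 × 0.06714169… = €14,959.1683…
Total = €222,800.00 + €19,495.0000 + €14,959.1683… = €257,254.17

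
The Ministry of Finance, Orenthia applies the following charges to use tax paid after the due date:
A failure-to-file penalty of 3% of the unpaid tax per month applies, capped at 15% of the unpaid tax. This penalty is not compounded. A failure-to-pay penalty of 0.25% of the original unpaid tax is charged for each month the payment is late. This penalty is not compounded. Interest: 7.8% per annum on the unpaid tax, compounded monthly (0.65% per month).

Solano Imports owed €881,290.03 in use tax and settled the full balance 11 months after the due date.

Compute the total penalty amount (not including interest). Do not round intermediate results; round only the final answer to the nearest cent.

Failure-to-file: 11 × 3% × €881,290.03 = €290,825.71…, capped at 15% × €881,290.03 = €132,193.50…
Failure-to-pay penalty: 11 × 0.25% × €881,290.03 = €24,235.48…
Total penalty = €132,193.50… + €24,235.48… = €156,428.98

€156,428.98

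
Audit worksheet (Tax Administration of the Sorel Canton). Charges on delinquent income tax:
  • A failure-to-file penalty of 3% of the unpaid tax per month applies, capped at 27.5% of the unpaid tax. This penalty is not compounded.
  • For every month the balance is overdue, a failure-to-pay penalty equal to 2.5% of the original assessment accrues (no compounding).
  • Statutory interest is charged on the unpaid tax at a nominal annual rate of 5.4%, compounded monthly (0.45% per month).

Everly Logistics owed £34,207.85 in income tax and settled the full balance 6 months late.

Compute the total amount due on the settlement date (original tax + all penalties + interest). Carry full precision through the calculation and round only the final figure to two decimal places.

£46,430.51

Failure-to-file: 6 × 3% × £34,207.85 = £6,157.41… (under the 27.5% cap)
Failure-to-pay penalty = 2.5% × £34,207.85 × 6 mo = £5,131.18…
Interest: £34,207.85 × ((1 + 0.0045)^6 − 1) = £34,207.85 × 0.0273056… = £934.0651…
Total = £34,207.85 + £11,288.5905 + £934.0651… = £46,430.51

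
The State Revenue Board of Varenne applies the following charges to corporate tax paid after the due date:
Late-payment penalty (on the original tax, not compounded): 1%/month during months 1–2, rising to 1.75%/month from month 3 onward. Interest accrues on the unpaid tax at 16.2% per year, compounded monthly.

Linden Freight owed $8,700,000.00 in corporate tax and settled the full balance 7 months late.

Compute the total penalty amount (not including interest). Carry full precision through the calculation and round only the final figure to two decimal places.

$935,250.00

Penalty, months 1–2: 2 × 1% × $8,700,000.00 = $174,000.00
Penalty, months 3–7: 5 × 1.75% × $8,700,000.00 = $761,250.00
Total penalty = $174,000.00 + $761,250.00 = $935,250.00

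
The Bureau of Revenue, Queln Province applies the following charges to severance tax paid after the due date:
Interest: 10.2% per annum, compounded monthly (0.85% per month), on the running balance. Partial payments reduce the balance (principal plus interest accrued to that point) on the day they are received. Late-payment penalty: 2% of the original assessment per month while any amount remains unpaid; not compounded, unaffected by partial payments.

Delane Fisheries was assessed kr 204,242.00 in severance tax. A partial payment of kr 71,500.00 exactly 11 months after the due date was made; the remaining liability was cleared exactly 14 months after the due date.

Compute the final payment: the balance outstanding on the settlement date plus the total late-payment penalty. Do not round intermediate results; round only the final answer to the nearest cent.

Balance at month 11: kr 204,242.0000 × (1 + 0.0085)^11 = kr 224,171.2857…
After kr 71,500.00 payment: kr 224,171.2857… − kr 71,500.00 = kr 152,671.2857…
Balance at month 14: kr 152,671.2857… × (1 + 0.0085)^3 = kr 156,597.5887…
Penalty: 14 × 2% × kr 204,242.00 = kr 57,187.76
Final settlement = outstanding balance + penalty = kr 156,597.5887… + kr 57,187.76 = kr 213,785.35

kr 213,785.35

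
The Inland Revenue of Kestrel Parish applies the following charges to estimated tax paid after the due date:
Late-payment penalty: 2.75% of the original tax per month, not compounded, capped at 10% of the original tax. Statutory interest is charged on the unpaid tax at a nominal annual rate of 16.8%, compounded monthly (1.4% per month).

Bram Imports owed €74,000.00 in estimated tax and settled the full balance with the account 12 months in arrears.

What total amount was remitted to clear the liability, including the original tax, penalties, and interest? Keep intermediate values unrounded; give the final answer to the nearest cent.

Penalty (uncapped): 12 × 2.75% × €74,000.00 = €24,420.00; cap = 10% × €74,000.00 = €7,400.00 → penalty = €7,400.00
Interest: €74,000.00 × ((1 + 0.014)^12 − 1) = €74,000.00 × 0.1815591… = €13,435.3755…
Total = €74,000.00 + €7,400.0000 + €13,435.3755… = €94,835.38

€94,835.38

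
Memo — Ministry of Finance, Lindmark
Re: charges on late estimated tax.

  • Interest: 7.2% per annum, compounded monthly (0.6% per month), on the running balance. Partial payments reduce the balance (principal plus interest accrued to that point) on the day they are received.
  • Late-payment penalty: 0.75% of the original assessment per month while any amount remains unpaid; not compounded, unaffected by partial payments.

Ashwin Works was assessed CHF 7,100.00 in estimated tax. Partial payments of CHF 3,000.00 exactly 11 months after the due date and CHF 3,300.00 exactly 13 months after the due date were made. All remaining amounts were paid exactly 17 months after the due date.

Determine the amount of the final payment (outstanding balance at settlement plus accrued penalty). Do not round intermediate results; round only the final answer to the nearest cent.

CHF 2,275.73

Balance at month 11: CHF 7,100.0000 × (1 + 0.006)^11 = CHF 7,582.9141…
After CHF 3,000.00 payment: CHF 7,582.9141… − CHF 3,000.00 = CHF 4,582.9141…
Balance at month 13: CHF 4,582.9141… × (1 + 0.006)^2 = CHF 4,638.0741…
After CHF 3,300.00 payment: CHF 4,638.0741… − CHF 3,300.00 = CHF 1,338.0741…
Balance at month 17: CHF 1,338.0741… × (1 + 0.006)^4 = CHF 1,370.4780…
Penalty: 17 × 0.75% × CHF 7,100.00 = CHF 905.25
Final settlement = outstanding balance + penalty = CHF 1,370.4780… + CHF 905.25 = CHF 2,275.73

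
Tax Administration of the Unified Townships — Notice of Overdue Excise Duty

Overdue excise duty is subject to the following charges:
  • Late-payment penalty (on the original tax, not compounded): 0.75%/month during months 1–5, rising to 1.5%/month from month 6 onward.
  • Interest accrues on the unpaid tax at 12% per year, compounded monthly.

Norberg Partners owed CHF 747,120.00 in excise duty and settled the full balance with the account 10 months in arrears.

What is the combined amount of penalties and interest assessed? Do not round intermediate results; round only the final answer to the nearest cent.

Penalty, months 1–5: 5 × 0.75% × CHF 747,120.00 = CHF 28,017.00
Penalty, months 6–10: 5 × 1.5% × CHF 747,120.00 = CHF 56,034.00
Interest (12%/yr ÷ 12 = 1%/month): CHF 747,120.00 × ((1 + 0.01)^10 − 1) = CHF 78,165.2823…
Penalties + interest = CHF 84,051.0000 + CHF 78,165.2823… = CHF 162,216.28

CHF 162,216.28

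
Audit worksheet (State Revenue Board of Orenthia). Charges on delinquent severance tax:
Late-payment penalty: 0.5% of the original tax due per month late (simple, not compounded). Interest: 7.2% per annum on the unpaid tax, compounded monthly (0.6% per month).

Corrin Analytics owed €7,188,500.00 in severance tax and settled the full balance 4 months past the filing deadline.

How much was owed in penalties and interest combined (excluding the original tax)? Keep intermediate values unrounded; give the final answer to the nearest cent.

Late-payment penalty: 4 × 0.5% × €7,188,500.00 = €143,770.00
Interest: €7,188,500.00 × ((1 + 0.006)^4 − 1) = €7,188,500.00 × 0.0242169… = €174,082.9362…
Penalties + interest = €143,770.0000 + €174,082.9362… = €317,852.94

€317,852.94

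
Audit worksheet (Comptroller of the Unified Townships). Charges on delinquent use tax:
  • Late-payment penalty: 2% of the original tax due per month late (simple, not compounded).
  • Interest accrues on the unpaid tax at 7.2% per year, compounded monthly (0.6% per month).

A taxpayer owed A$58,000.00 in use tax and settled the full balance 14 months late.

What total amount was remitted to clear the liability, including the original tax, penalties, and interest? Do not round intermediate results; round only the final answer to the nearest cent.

A$79,306.64

Late-payment penalty: 14 × 2% × A$58,000.00 = A$16,240.00
Interest: A$58,000.00 × ((1 + 0.006)^14 − 1) = A$58,000.00 × 0.0873559… = A$5,066.6443…
Total = A$58,000.00 + A$16,240.0000 + A$5,066.6443… = A$79,306.64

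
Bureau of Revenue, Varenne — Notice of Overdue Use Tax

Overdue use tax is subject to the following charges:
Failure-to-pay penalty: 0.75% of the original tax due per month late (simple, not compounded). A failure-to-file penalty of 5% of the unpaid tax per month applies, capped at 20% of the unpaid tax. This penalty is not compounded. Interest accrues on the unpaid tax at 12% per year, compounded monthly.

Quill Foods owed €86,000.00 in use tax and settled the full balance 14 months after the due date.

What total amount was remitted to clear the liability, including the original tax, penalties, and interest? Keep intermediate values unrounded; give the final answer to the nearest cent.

€125,084.78

Failure-to-file: 14 × 5% × €86,000.00 = €60,200.00, capped at 20% × €86,000.00 = €17,200.00
Failure-to-pay penalty: 14 × 0.75% × €86,000.00 = €9,030.00
Interest (12%/yr ÷ 12 = 1%/month): €86,000.00 × ((1 + 0.01)^14 − 1) = €12,854.7823…
Total = €86,000.00 + €26,230.0000 + €12,854.7823… = €125,084.78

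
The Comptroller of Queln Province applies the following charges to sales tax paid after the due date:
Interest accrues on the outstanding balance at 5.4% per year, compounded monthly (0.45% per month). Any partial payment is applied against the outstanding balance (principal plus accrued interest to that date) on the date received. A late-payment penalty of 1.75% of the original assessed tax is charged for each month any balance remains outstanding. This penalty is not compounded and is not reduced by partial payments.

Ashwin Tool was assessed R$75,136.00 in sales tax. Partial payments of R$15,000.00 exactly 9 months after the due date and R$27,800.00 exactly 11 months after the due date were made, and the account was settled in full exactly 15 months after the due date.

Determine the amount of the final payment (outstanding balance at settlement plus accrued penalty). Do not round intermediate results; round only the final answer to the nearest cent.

R$56,380.42

Balance at month 9: R$75,136.0000 × (1 + 0.0045)^9 = R$78,234.3612…
After R$15,000.00 payment: R$78,234.3612… − R$15,000.00 = R$63,234.3612…
Balance at month 11: R$63,234.3612… × (1 + 0.0045)^2 = R$63,804.7509…
After R$27,800.00 payment: R$63,804.7509… − R$27,800.00 = R$36,004.7509…
Balance at month 15: R$36,004.7509… × (1 + 0.0045)^4 = R$36,657.2242…
Penalty: 15 × 1.75% × R$75,136.00 = R$19,723.20
Final settlement = outstanding balance + penalty = R$36,657.2242… + R$19,723.20 = R$56,380.42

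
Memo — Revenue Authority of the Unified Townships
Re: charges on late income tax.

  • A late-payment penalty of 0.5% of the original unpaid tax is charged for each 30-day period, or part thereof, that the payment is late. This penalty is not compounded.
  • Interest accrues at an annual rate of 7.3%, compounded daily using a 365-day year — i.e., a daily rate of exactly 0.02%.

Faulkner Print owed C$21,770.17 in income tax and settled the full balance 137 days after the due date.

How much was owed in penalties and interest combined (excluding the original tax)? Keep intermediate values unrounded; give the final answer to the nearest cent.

C$1,148.94

Penalty periods: ⌈137/30⌉ = 5; penalty = 5 × 0.5% × C$21,770.17 = C$544.25…
Interest: C$21,770.17 × ((1 + 0.0002)^137 − 1) = C$21,770.17 × 0.02777602… = C$604.6886…
Penalties + interest = C$544.2543… + C$604.6886… = C$1,148.94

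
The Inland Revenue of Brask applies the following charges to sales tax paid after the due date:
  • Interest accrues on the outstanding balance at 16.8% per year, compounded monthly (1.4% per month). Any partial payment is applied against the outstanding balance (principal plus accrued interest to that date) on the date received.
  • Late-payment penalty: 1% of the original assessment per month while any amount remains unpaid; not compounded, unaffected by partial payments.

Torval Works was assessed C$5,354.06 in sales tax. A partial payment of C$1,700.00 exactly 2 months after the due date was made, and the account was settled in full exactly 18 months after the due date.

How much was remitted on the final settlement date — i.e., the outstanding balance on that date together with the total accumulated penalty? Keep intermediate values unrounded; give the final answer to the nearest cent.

Balance at month 2: C$5,354.0600 × (1 + 0.014)^2 = C$5,505.0231…
After C$1,700.00 payment: C$5,505.0231… − C$1,700.00 = C$3,805.0231…
Balance at month 18: C$3,805.0231… × (1 + 0.014)^16 = C$4,752.9645…
Penalty: 18 × 1% × C$5,354.06 = C$963.73…
Final settlement = outstanding balance + penalty = C$4,752.9645… + C$963.73… = C$5,716.70

C$5,716.70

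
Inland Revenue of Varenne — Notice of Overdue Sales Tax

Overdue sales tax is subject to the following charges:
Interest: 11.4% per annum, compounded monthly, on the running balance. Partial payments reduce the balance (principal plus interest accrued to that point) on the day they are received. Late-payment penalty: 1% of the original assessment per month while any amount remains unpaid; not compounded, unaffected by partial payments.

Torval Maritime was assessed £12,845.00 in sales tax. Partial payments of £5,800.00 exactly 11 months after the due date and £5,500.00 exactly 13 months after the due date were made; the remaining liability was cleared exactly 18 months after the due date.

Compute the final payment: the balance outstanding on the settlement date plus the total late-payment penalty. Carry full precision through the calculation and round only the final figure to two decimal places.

Monthly rate = 11.4% ÷ 12 = 0.95%
Balance at month 11: £12,845.0000 × (1 + 0.0095)^11 = £14,252.9140…
After £5,800.00 payment: £14,252.9140… − £5,800.00 = £8,452.9140…
Balance at month 13: £8,452.9140… × (1 + 0.0095)^2 = £8,614.2822…
After £5,500.00 payment: £8,614.2822… − £5,500.00 = £3,114.2822…
Balance at month 18: £3,114.2822… × (1 + 0.0095)^5 = £3,265.0481…
Penalty: 18 × 1% × £12,845.00 = £2,312.10
Final settlement = outstanding balance + penalty = £3,265.0481… + £2,312.10 = £5,577.15

£5,577.15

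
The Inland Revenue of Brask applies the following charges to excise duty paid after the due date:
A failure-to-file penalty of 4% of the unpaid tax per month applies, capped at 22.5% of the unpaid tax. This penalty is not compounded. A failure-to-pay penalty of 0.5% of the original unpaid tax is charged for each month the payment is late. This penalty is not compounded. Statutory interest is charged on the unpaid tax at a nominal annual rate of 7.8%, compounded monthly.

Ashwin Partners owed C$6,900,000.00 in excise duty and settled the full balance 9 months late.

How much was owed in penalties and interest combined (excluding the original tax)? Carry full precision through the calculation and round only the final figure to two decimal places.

C$2,277,305.63

Failure-to-file: 9 × 4% × C$6,900,000.00 = C$2,484,000.00, capped at 22.5% × C$6,900,000.00 = C$1,552,500.00
Failure-to-pay penalty: 9 × 0.5% × C$6,900,000.00 = C$310,500.00
Interest (7.8%/yr ÷ 12 = 0.65%/month): C$6,900,000.00 × ((1 + 0.0065)^9 − 1) = C$414,305.6347…
Penalties + interest = C$1,863,000.0000 + C$414,305.6347… = C$2,277,305.63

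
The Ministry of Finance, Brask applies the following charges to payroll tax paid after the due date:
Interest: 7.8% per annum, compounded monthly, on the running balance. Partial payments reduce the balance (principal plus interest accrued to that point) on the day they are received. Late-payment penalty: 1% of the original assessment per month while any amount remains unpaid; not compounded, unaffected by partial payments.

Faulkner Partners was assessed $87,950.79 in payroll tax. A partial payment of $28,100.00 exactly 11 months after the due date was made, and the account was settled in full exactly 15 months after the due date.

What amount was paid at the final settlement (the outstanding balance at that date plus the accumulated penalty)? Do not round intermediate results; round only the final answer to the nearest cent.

$81,282.24

Monthly rate = 7.8% ÷ 12 = 0.65%
Balance at month 11: $87,950.7900 × (1 + 0.0065)^11 = $94,447.6847…
After $28,100.00 payment: $94,447.6847… − $28,100.00 = $66,347.6847…
Balance at month 15: $66,347.6847… × (1 + 0.0065)^4 = $68,089.6167…
Penalty: 15 × 1% × $87,950.79 = $13,192.62…
Final settlement = outstanding balance + penalty = $68,089.6167… + $13,192.62… = $81,282.24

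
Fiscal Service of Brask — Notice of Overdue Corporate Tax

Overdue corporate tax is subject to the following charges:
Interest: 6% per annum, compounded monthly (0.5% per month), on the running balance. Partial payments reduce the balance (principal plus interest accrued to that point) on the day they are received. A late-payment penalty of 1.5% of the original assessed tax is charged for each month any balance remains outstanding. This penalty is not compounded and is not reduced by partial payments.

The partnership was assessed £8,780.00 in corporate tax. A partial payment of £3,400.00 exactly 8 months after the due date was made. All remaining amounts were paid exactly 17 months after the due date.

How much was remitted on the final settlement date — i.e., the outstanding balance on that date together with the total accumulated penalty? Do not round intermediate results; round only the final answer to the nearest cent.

£8,239.72

Balance at month 8: £8,780.0000 × (1 + 0.005)^8 = £9,137.4078…
After £3,400.00 payment: £9,137.4078… − £3,400.00 = £5,737.4078…
Balance at month 17: £5,737.4078… × (1 + 0.005)^9 = £6,000.8156…
Penalty: 17 × 1.5% × £8,780.00 = £2,238.90
Final settlement = outstanding balance + penalty = £6,000.8156… + £2,238.90 = £8,239.72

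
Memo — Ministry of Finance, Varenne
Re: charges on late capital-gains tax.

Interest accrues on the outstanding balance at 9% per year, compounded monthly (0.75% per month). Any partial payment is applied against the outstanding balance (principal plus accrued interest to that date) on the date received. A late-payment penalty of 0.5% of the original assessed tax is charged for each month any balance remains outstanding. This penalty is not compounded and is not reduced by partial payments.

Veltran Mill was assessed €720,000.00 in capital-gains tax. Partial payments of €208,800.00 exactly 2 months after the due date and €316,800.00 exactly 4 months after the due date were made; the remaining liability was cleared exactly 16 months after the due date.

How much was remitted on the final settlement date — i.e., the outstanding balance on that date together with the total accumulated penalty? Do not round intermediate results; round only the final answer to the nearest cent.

Balance at month 2: €720,000.0000 × (1 + 0.0075)^2 = €730,840.5000
After €208,800.00 payment: €730,840.5000 − €208,800.00 = €522,040.5000
Balance at month 4: €522,040.5000 × (1 + 0.0075)^2 = €529,900.4723…
After €316,800.00 payment: €529,900.4723… − €316,800.00 = €213,100.4723…
Balance at month 16: €213,100.4723… × (1 + 0.0075)^12 = €233,090.7665…
Penalty: 16 × 0.5% × €720,000.00 = €57,600.00
Final settlement = outstanding balance + penalty = €233,090.7665… + €57,600.00 = €290,690.77

€290,690.77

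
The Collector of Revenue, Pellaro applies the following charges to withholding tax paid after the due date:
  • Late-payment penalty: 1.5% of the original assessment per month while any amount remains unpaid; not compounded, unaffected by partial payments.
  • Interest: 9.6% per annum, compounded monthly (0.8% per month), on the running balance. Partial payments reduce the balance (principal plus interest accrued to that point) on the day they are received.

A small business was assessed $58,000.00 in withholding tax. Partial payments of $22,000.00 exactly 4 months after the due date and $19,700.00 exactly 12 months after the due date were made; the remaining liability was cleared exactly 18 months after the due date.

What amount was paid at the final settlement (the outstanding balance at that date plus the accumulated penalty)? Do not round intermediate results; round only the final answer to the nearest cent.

Balance at month 4: $58,000.0000 × (1 + 0.008)^4 = $59,878.3910…
After $22,000.00 payment: $59,878.3910… − $22,000.00 = $37,878.3910…
Balance at month 12: $37,878.3910… × (1 + 0.008)^8 = $40,371.5831…
After $19,700.00 payment: $40,371.5831… − $19,700.00 = $20,671.5831…
Balance at month 18: $20,671.5831… × (1 + 0.008)^6 = $21,683.8768…
Penalty: 18 × 1.5% × $58,000.00 = $15,660.00
Final settlement = outstanding balance + penalty = $21,683.8768… + $15,660.00 = $37,343.88

$37,343.88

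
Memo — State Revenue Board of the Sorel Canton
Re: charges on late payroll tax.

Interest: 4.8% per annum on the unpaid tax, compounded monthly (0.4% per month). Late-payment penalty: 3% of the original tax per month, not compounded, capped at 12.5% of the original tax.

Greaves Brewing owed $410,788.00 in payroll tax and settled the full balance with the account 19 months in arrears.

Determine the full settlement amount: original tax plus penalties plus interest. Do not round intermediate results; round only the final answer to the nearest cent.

Penalty (uncapped): 19 × 3% × $410,788.00 = $234,149.16; cap = 12.5% × $410,788.00 = $51,348.50 → penalty = $51,348.50
Interest: $410,788.00 × ((1 + 0.004)^19 − 1) = $410,788.00 × 0.0787990… = $32,369.6919…
Total = $410,788.00 + $51,348.5000 + $32,369.6919… = $494,506.19

$494,506.19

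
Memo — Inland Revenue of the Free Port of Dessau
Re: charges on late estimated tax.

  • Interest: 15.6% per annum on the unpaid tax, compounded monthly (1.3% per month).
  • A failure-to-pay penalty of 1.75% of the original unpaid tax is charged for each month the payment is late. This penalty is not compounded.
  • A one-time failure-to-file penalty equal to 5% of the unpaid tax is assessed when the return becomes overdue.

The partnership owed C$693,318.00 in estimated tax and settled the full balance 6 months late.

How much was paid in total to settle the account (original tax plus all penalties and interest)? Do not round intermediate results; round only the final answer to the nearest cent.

C$856,649.42

Failure-to-file penalty: 5% × C$693,318.00 = C$34,665.90
Failure-to-pay penalty: 6 × 1.75% × C$693,318.00 = C$72,798.39
Interest: C$693,318.00 × ((1 + 0.013)^6 − 1) = C$693,318.00 × 0.0805794… = C$55,867.1281…
Total = C$693,318.00 + C$107,464.2900 + C$55,867.1281… = C$856,649.42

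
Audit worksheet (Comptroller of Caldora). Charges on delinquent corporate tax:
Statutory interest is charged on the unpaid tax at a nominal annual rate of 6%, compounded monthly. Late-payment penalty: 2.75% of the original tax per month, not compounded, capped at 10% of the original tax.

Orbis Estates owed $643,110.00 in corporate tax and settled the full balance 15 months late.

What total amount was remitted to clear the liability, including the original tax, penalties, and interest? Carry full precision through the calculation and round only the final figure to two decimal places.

$757,379.55

Penalty (uncapped): 15 × 2.75% × $643,110.00 = $265,282.88…; cap = 10% × $643,110.00 = $64,311.00 → penalty = $64,311.00
Interest (6%/yr ÷ 12 = 0.5%/month): $643,110.00 × ((1 + 0.005)^15 − 1) = $49,958.5454…
Total = $643,110.00 + $64,311.0000 + $49,958.5454… = $757,379.55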